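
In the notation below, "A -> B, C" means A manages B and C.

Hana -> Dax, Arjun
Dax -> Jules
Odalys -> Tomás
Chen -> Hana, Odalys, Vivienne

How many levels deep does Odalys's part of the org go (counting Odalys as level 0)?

1

The longest chain under Odalys runs Odalys → Tomás, which is 1 level below Odalys.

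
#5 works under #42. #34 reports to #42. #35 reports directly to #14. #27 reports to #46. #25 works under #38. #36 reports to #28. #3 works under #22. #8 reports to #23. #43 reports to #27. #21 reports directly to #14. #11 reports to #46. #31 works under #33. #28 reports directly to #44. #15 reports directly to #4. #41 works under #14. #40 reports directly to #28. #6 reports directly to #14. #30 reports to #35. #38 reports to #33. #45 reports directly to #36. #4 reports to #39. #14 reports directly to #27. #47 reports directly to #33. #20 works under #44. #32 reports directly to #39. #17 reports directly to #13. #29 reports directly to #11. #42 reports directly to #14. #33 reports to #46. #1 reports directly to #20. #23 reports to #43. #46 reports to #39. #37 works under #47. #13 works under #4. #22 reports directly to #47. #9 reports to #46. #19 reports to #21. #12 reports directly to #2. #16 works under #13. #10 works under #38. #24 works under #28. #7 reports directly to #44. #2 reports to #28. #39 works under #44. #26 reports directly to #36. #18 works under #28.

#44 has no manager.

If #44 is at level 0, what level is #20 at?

Chain from #20 up to #44: #20 → #44. That is 1 step up, so #20 is 1 level below #44.

1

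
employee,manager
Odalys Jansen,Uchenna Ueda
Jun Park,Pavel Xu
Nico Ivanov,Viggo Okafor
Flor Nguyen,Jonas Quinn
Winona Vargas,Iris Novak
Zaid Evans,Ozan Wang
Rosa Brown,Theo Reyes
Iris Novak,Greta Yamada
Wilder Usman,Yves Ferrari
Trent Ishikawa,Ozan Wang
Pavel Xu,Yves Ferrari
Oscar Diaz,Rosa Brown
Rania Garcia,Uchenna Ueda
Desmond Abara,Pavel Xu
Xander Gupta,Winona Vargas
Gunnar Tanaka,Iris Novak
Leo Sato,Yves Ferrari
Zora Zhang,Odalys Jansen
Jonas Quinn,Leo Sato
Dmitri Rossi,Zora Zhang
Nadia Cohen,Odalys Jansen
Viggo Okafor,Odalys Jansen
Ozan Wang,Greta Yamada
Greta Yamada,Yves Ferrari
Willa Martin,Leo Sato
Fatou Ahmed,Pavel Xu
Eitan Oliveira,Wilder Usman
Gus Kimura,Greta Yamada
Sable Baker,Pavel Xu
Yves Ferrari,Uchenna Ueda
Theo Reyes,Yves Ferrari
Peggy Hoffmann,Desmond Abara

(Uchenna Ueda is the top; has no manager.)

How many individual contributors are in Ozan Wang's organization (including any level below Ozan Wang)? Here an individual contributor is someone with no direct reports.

The people in Ozan Wang's organization with no one reporting to them are Trent Ishikawa, Zaid Evans. That is 2.

2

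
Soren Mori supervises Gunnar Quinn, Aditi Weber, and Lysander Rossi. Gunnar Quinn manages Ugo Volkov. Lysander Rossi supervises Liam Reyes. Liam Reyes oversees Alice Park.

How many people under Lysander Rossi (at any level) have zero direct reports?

1

The only person in Lysander Rossi's organization with no one reporting to them is Alice Park. That is 1.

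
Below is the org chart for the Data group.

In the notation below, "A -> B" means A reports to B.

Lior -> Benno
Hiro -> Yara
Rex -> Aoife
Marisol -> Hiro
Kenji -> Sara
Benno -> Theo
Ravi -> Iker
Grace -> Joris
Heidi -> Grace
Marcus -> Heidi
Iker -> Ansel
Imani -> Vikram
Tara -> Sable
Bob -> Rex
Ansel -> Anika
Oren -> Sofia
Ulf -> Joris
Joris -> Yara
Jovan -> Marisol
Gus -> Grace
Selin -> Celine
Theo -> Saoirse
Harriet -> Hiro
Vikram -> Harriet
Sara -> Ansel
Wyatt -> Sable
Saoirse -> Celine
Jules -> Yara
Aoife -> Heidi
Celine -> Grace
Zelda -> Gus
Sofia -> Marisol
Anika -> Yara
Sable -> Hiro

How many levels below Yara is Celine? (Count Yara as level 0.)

Chain from Celine up to Yara: Celine → Grace → Joris → Yara. That is 3 steps up, so Celine is 3 levels below Yara.

3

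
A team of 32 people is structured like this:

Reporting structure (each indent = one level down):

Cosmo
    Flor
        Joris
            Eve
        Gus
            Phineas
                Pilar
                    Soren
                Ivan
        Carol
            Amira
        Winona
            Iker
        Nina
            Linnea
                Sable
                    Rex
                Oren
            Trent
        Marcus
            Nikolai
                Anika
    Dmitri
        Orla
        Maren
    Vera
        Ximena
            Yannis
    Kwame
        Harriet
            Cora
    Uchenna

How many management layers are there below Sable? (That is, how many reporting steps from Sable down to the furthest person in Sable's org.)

The longest chain under Sable runs Sable → Rex, which is 1 level below Sable.

1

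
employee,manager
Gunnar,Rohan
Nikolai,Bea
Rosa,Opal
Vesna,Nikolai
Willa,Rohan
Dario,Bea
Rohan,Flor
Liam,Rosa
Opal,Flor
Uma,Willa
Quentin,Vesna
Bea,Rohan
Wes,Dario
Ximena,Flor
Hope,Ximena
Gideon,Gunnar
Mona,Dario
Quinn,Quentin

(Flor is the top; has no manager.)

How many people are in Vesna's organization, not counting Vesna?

Vesna directly manages Quentin. Under Quentin: Quinn (1). That's 2 in total.

2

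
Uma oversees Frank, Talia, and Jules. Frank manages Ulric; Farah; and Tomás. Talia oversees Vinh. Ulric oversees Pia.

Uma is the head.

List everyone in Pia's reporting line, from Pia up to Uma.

Pia -> Ulric -> Frank -> Uma

Pia reports to Ulric. Ulric reports to Frank. Frank reports to Uma. Uma is at the top.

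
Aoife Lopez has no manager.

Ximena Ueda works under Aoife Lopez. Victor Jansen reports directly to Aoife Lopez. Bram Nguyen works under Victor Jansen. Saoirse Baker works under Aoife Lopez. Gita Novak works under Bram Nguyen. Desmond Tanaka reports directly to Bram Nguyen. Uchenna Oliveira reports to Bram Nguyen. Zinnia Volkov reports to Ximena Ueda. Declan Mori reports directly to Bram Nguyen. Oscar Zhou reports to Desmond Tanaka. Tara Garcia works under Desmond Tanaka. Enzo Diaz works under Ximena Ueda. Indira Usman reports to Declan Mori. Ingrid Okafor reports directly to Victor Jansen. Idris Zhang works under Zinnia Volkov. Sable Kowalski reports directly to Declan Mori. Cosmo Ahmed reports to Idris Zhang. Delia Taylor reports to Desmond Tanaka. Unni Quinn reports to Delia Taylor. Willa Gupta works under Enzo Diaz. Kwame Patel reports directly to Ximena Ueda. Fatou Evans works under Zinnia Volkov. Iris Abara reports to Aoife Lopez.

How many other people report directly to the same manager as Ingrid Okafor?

Ingrid Okafor reports to Victor Jansen. Victor Jansen's other direct reports are Bram Nguyen — 1 peer.

1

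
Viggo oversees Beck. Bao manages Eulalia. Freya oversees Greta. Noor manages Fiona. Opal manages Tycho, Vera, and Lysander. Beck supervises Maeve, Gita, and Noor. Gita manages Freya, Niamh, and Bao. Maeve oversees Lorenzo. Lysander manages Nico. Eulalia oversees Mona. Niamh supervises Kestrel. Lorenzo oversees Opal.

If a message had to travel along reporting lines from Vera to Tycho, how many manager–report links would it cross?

Vera is 1 level below Opal, and Tycho is 1 level below Opal (their lowest common manager). The shortest path runs up from Vera to Opal and back down to Tycho: 1 + 1 = 2 links.

2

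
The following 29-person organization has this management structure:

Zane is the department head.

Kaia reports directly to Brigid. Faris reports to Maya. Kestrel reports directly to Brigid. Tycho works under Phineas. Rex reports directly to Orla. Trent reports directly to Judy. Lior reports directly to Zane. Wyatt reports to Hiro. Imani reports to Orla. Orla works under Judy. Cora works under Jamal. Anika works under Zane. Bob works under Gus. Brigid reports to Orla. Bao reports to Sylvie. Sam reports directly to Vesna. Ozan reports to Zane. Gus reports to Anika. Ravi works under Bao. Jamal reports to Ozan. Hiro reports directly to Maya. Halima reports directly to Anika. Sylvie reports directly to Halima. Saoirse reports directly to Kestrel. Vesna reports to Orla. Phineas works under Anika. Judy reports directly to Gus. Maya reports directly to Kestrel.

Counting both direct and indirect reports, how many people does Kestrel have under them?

Kestrel directly manages Saoirse, Maya. Saoirse has no reports. Under Maya: Faris, Hiro, Wyatt (3). So Kestrel's organization is 2 direct reports plus everyone under them: 1 + 4 = 5.

5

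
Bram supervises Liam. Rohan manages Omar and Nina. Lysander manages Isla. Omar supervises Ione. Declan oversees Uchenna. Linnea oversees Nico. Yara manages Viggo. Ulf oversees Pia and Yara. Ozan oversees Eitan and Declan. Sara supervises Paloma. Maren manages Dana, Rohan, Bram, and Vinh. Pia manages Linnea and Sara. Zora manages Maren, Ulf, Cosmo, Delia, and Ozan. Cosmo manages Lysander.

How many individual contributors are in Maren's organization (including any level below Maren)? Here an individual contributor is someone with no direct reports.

5

The people in Maren's organization with no one reporting to them are Dana, Vinh, Ione, Nina, Liam. That is 5.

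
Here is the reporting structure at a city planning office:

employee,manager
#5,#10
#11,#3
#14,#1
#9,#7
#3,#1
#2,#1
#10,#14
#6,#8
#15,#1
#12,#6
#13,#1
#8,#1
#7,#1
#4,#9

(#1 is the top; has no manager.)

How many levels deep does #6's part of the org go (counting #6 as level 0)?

1

The longest chain under #6 runs #6 → #12, which is 1 level below #6.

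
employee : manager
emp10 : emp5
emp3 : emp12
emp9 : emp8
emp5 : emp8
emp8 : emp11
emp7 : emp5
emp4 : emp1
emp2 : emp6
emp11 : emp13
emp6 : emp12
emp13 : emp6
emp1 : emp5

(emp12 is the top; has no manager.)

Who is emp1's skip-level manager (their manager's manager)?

emp8

emp1 reports to emp5, and emp5 reports to emp8. So emp1's skip-level manager is emp8.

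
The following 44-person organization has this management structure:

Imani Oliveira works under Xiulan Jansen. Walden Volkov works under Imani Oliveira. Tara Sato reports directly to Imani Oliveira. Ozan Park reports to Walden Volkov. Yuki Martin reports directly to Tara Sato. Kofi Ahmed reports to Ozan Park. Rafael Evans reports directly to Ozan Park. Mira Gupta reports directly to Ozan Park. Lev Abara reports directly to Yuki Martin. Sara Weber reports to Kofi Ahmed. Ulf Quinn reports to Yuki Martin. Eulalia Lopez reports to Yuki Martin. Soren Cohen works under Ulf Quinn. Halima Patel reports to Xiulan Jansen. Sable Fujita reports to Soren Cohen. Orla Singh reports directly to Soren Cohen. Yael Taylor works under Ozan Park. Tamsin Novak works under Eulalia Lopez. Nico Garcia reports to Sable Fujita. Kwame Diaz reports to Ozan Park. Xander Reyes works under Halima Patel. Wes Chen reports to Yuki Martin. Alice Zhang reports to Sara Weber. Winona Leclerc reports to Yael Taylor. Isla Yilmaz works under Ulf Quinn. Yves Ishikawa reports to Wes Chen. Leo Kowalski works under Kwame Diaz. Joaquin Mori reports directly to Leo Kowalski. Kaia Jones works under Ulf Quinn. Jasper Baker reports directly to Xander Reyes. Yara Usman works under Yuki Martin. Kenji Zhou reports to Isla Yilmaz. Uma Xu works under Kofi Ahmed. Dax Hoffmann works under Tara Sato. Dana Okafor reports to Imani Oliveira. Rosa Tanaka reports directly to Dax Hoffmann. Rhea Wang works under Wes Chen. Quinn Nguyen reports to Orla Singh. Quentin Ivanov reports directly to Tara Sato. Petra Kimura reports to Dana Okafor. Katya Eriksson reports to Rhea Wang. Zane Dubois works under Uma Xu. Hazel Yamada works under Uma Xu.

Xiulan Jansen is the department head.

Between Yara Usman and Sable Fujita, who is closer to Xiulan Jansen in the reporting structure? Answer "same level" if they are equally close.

Yara Usman is 4 levels below Xiulan Jansen; Sable Fujita is 6. Yara Usman is higher.

Yara Usman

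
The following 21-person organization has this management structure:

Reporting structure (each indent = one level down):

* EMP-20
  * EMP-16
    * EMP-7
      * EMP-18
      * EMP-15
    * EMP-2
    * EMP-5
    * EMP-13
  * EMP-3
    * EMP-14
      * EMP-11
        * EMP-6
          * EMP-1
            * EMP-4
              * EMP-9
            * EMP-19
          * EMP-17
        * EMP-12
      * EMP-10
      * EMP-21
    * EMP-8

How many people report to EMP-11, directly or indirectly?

7

EMP-11 directly manages EMP-6, EMP-12. Under EMP-6: EMP-17, EMP-1, EMP-19, EMP-4, EMP-9 (5). EMP-12 has no reports. So EMP-11's organization is 2 direct reports plus everyone under them: 6 + 1 = 7.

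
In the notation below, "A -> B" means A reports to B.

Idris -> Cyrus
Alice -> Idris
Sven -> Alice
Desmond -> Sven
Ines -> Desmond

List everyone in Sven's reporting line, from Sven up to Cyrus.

Sven -> Alice -> Idris -> Cyrus

Sven reports to Alice. Alice reports to Idris. Idris reports to Cyrus. Cyrus is at the top.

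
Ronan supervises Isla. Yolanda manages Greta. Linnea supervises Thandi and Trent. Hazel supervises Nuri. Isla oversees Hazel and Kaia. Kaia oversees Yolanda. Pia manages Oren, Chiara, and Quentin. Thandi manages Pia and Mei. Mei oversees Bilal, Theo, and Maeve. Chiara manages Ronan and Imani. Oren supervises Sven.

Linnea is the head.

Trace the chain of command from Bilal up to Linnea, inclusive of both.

Bilal reports to Mei. Mei reports to Thandi. Thandi reports to Linnea. Linnea is at the top.

Bilal -> Mei -> Thandi -> Linnea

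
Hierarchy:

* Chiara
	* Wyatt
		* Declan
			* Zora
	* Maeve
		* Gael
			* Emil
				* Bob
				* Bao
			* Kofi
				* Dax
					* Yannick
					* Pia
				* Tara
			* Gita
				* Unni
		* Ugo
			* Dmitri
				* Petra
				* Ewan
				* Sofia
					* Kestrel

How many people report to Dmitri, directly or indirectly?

4

Dmitri directly manages Petra, Ewan, Sofia. Petra has no reports. Ewan has no reports. Under Sofia: Kestrel (1). So Dmitri's organization is 3 direct reports plus everyone under them: 1 + 1 + 2 = 4.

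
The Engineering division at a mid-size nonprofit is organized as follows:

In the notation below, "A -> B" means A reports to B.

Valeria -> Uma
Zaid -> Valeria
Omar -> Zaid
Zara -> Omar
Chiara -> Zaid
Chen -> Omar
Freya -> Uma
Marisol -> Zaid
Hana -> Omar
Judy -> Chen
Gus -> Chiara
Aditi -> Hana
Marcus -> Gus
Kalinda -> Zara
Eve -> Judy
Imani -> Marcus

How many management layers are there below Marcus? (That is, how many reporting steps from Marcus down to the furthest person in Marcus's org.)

The longest chain under Marcus runs Marcus → Imani, which is 1 level below Marcus.

1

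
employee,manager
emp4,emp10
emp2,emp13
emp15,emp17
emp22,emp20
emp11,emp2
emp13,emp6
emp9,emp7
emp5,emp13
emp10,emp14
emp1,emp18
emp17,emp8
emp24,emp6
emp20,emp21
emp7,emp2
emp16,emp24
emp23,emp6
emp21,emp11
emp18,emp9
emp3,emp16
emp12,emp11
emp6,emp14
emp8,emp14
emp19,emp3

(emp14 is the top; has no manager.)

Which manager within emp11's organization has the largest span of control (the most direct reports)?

emp11

Direct-report counts within emp11's organization: emp11 has 2; emp21 has 1; emp20 has 1. The largest is 2, held by emp11.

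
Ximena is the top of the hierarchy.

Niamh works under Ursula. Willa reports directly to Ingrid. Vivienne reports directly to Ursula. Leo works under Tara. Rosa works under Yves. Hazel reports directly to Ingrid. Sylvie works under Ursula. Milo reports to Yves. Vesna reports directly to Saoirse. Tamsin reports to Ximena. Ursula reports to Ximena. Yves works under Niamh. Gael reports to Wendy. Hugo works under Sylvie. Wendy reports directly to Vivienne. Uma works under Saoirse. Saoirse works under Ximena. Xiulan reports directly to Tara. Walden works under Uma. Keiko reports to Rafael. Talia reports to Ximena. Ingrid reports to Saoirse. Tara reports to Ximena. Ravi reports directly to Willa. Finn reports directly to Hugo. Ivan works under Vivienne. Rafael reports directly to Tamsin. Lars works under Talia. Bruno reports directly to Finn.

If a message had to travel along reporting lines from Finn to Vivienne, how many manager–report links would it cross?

4

Finn is 3 levels below Ursula, and Vivienne is 1 level below Ursula (their lowest common manager). The shortest path runs up from Finn to Ursula and back down to Vivienne: 3 + 1 = 4 links.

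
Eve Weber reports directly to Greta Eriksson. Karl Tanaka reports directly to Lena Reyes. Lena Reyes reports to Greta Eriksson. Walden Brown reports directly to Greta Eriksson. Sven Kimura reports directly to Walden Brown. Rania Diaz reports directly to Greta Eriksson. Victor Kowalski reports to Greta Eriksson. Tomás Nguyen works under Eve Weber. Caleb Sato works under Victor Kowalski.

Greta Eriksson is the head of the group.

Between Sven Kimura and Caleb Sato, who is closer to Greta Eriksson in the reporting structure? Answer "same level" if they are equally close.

same level

Both Sven Kimura and Caleb Sato are 2 levels below Greta Eriksson.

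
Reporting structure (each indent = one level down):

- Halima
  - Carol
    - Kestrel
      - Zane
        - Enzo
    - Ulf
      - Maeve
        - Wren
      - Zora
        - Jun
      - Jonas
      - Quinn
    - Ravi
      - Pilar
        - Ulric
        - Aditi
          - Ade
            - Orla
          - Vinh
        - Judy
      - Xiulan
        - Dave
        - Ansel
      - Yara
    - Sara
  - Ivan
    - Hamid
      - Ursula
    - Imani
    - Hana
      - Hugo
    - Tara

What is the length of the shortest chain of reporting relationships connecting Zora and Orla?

7

Zora is 2 levels below Carol, and Orla is 5 levels below Carol (their lowest common manager). The shortest path runs up from Zora to Carol and back down to Orla: 2 + 5 = 7 links.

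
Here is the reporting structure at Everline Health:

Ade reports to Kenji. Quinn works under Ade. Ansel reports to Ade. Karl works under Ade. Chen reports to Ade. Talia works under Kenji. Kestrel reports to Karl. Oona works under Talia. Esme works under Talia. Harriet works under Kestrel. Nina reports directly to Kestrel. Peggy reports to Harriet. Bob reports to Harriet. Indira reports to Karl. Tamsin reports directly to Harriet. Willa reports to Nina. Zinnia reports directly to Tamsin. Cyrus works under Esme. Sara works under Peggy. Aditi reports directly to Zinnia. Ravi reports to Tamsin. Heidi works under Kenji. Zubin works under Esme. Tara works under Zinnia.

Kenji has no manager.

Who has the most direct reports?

Ade

Direct-report counts: Kenji has 3; Talia has 2; Esme has 2; Ade has 4; Karl has 2; Kestrel has 2; Nina has 1; Harriet has 3; Tamsin has 2; Zinnia has 2; Peggy has 1. The largest is 4, held by Ade.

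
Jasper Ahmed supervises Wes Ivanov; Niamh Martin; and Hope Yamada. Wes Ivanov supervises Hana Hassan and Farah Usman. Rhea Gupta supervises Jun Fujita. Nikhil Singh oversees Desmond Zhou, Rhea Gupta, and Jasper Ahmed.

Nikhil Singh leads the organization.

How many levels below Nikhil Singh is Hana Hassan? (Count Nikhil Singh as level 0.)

Chain from Hana Hassan up to Nikhil Singh: Hana Hassan → Wes Ivanov → Jasper Ahmed → Nikhil Singh. That is 3 steps up, so Hana Hassan is 3 levels below Nikhil Singh.

3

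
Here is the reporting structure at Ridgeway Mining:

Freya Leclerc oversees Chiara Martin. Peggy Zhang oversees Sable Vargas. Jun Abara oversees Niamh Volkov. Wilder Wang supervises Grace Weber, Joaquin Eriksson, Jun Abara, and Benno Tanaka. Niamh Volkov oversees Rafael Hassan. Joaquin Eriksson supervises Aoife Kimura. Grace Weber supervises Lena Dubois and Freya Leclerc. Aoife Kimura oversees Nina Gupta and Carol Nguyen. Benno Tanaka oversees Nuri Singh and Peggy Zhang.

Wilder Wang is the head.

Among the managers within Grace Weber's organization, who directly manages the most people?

Direct-report counts within Grace Weber's organization: Grace Weber has 2; Freya Leclerc has 1. The largest is 2, held by Grace Weber.

Grace Weber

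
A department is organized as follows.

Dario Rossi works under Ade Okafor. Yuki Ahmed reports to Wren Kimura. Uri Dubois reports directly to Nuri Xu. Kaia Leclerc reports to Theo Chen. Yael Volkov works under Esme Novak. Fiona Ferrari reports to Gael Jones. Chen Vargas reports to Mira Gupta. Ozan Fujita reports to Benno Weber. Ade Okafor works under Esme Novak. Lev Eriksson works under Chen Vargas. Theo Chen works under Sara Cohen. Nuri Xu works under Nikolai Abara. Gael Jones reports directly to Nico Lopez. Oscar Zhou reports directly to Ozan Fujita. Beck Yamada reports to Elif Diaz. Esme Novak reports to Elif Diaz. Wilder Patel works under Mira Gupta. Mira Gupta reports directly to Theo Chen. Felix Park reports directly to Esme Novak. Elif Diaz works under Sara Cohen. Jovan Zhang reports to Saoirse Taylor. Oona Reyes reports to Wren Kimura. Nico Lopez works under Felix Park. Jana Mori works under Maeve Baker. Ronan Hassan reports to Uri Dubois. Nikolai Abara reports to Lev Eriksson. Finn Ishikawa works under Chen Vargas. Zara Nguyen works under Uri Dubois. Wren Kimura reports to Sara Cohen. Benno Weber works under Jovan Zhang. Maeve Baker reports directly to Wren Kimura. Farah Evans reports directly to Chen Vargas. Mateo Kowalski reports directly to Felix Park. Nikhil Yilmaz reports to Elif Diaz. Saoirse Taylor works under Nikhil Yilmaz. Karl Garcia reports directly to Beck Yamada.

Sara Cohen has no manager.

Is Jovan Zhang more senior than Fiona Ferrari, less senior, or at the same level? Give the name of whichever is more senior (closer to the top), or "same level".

Jovan Zhang is 4 levels below Sara Cohen; Fiona Ferrari is 6. Jovan Zhang is higher.

Jovan Zhang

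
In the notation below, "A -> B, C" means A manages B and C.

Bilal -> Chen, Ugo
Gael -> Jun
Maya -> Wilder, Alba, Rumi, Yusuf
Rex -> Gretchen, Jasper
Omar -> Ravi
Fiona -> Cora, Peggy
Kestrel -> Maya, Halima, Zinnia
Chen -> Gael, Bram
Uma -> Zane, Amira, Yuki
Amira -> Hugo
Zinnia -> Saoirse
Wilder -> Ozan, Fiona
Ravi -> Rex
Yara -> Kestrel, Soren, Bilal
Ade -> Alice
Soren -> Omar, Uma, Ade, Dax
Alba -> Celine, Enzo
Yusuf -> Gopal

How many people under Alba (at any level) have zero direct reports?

2

The people in Alba's organization with no one reporting to them are Enzo, Celine. That is 2.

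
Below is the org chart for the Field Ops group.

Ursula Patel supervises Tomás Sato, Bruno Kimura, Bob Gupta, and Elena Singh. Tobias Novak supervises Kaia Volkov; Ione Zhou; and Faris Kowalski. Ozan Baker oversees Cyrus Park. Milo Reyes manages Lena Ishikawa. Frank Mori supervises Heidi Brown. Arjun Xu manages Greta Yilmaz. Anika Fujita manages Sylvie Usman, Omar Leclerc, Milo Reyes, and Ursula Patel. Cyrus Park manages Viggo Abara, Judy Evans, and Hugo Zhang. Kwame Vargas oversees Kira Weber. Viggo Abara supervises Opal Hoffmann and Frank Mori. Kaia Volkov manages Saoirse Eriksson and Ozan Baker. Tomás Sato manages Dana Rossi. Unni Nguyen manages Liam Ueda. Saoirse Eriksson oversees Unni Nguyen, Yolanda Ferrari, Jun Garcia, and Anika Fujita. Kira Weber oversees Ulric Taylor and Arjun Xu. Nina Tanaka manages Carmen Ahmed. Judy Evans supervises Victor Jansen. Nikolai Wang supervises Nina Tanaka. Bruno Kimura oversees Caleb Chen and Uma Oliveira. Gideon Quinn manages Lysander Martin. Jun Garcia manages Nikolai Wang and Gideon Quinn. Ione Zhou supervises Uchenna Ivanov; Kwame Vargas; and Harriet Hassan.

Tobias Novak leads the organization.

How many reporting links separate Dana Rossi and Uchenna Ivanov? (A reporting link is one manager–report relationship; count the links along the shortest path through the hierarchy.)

Dana Rossi is 6 levels below Tobias Novak, and Uchenna Ivanov is 2 levels below Tobias Novak (their lowest common manager). The shortest path runs up from Dana Rossi to Tobias Novak and back down to Uchenna Ivanov: 6 + 2 = 8 links.

8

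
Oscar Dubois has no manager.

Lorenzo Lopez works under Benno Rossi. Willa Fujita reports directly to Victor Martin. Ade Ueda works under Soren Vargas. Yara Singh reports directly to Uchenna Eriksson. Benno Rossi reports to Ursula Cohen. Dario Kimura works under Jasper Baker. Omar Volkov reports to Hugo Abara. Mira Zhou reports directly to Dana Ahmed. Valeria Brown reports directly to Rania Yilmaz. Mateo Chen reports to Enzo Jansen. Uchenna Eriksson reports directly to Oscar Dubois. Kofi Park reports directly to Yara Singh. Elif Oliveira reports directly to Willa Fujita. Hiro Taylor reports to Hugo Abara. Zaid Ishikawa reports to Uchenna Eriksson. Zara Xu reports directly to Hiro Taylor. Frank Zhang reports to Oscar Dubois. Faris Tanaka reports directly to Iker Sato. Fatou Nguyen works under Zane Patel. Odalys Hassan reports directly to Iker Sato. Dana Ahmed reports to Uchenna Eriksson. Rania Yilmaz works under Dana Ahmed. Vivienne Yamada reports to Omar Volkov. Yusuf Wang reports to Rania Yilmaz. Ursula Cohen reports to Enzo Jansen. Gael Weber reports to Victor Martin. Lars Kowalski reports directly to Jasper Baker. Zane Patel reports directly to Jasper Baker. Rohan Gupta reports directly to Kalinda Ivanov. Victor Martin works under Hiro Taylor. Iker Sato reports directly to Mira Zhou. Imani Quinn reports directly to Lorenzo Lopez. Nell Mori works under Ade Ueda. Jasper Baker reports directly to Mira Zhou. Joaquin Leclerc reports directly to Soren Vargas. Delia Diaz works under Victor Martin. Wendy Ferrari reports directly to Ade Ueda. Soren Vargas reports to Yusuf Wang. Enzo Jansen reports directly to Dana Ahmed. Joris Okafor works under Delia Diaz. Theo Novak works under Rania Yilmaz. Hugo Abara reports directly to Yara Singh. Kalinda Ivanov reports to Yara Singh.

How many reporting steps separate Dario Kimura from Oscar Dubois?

5

Chain from Dario Kimura up to Oscar Dubois: Dario Kimura → Jasper Baker → Mira Zhou → Dana Ahmed → Uchenna Eriksson → Oscar Dubois. That is 5 steps up, so Dario Kimura is 5 levels below Oscar Dubois.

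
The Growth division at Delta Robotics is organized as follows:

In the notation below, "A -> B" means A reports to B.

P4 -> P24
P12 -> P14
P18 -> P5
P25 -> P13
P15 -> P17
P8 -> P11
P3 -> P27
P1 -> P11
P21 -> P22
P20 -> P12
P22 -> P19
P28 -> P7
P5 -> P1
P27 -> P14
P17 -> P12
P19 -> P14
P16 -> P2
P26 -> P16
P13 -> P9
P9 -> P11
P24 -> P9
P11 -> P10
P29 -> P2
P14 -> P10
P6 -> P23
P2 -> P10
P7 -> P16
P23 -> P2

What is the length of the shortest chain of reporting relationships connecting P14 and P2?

2

P14 is 1 level below P10, and P2 is 1 level below P10 (their lowest common manager). The shortest path runs up from P14 to P10 and back down to P2: 1 + 1 = 2 links.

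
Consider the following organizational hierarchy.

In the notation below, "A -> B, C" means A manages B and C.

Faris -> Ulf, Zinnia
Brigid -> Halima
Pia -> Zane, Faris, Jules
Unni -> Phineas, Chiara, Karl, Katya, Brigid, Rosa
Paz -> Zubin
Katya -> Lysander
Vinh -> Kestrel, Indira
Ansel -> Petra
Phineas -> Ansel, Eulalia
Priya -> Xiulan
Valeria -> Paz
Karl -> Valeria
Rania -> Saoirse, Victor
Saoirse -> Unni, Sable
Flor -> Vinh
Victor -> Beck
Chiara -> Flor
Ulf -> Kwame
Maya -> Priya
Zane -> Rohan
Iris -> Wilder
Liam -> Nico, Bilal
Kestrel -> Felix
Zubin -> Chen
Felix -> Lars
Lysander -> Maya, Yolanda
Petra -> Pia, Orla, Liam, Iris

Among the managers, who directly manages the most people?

Direct-report counts: Rania has 2; Victor has 1; Saoirse has 2; Unni has 6; Brigid has 1; Katya has 1; Lysander has 2; Maya has 1; Priya has 1; Karl has 1; Valeria has 1; Paz has 1; Zubin has 1; Chiara has 1; Flor has 1; Vinh has 2; Kestrel has 1; Felix has 1; Phineas has 2; Ansel has 1; Petra has 4; Iris has 1; Liam has 2; Pia has 3; Faris has 2; Ulf has 1; Zane has 1. The largest is 6, held by Unni.

Unni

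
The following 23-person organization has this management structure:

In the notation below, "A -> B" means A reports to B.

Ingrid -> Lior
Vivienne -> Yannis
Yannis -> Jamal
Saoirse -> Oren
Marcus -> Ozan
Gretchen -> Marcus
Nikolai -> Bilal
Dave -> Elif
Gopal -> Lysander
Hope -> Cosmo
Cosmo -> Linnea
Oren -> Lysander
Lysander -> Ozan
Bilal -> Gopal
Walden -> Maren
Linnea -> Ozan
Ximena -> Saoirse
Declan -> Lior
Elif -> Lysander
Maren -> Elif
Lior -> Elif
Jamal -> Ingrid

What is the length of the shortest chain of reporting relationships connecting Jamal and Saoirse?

6

Jamal is 4 levels below Lysander, and Saoirse is 2 levels below Lysander (their lowest common manager). The shortest path runs up from Jamal to Lysander and back down to Saoirse: 4 + 2 = 6 links.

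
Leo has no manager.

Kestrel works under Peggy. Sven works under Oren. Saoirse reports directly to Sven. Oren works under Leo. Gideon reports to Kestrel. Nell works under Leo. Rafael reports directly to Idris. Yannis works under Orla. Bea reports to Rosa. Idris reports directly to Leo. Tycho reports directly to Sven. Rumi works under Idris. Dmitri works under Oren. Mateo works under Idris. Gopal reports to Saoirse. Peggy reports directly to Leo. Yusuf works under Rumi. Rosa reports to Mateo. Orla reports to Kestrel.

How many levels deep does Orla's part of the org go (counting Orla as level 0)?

The longest chain under Orla runs Orla → Yannis, which is 1 level below Orla.

1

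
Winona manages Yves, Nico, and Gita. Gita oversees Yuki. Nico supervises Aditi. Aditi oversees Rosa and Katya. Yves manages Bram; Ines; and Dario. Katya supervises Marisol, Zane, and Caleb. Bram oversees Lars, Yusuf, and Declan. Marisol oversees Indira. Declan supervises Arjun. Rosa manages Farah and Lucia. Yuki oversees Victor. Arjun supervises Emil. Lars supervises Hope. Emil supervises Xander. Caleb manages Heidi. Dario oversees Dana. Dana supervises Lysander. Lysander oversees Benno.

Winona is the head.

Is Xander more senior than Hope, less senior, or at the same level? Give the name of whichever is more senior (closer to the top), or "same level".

Hope

Xander is 6 levels below Winona; Hope is 4. Hope is higher.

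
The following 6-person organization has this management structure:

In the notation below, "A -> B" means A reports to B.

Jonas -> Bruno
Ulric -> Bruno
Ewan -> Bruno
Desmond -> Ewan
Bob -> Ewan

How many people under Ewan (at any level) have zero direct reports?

The people in Ewan's organization with no one reporting to them are Bob, Desmond. That is 2.

2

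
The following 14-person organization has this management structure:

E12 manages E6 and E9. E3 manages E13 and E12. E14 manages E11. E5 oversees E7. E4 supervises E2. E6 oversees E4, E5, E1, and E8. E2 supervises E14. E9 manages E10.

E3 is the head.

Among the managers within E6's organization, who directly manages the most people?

E6

Direct-report counts within E6's organization: E6 has 4; E5 has 1; E4 has 1; E2 has 1; E14 has 1. The largest is 4, held by E6.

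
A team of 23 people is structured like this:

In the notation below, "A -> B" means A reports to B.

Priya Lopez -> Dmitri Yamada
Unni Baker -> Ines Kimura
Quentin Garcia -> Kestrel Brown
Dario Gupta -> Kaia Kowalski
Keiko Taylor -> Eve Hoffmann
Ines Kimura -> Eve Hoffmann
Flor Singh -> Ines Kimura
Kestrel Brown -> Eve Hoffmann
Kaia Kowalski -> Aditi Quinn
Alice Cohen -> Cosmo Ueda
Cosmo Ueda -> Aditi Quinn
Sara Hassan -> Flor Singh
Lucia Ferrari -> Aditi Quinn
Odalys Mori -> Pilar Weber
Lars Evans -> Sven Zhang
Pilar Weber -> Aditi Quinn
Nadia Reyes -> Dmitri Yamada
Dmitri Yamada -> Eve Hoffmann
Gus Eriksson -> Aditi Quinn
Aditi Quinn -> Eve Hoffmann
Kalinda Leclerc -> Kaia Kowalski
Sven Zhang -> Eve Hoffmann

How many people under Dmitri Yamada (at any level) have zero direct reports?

The people in Dmitri Yamada's organization with no one reporting to them are Nadia Reyes, Priya Lopez. That is 2.

2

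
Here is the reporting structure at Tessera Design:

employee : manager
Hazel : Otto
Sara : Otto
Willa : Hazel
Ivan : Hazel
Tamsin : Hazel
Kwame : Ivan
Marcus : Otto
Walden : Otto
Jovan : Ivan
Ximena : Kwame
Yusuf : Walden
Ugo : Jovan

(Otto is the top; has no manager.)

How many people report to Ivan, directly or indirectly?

Ivan directly manages Kwame, Jovan. Under Kwame: Ximena (1). Under Jovan: Ugo (1). So Ivan's organization is 2 direct reports plus everyone under them: 2 + 2 = 4.

4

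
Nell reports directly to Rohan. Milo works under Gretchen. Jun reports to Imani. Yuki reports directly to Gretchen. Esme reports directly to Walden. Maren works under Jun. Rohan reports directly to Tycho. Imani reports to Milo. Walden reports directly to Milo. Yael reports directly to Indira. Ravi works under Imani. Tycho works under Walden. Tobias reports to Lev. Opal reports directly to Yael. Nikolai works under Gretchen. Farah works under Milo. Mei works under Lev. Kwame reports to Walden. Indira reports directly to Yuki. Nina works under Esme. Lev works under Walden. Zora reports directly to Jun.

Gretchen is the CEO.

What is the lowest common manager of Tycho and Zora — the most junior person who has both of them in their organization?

Tycho's chain of managers is Walden, Milo, Gretchen. Zora's chain of managers is Jun, Imani, Milo, Gretchen. The first manager that appears in both chains is Milo.

Milo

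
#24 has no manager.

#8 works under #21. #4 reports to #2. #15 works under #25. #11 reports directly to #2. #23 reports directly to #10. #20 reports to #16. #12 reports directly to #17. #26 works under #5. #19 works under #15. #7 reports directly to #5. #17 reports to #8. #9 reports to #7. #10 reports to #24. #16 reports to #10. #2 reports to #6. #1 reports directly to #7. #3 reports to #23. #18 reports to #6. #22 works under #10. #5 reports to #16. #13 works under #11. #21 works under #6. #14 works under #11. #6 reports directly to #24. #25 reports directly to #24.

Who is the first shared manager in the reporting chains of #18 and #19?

#24

#18's chain of managers is #6, #24. #19's chain of managers is #15, #25, #24. The first manager that appears in both chains is #24.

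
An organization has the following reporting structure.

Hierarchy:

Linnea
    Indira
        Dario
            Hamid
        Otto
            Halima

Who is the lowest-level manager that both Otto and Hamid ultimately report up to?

Indira

Otto's chain of managers is Indira, Linnea. Hamid's chain of managers is Dario, Indira, Linnea. The first manager that appears in both chains is Indira.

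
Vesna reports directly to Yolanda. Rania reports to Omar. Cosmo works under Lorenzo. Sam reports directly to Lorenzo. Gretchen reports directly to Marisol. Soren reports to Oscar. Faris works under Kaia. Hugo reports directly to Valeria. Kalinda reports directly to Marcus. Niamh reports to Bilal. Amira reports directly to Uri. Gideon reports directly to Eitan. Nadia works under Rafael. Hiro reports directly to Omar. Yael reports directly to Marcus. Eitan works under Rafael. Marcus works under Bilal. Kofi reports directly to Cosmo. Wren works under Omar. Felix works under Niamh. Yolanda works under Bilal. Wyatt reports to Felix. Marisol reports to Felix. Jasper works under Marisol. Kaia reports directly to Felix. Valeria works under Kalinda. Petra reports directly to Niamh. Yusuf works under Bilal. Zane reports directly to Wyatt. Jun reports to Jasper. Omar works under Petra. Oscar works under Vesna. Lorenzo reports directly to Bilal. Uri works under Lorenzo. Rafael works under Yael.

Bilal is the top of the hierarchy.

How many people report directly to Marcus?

Marcus directly manages Yael, Kalinda. That is 2 direct reports.

2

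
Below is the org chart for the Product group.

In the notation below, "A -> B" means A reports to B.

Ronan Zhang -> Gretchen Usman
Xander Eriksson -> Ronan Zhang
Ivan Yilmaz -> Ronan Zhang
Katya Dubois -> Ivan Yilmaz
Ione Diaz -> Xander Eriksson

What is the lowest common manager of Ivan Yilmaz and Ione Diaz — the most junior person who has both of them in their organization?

Ronan Zhang

Ivan Yilmaz's chain of managers is Ronan Zhang, Gretchen Usman. Ione Diaz's chain of managers is Xander Eriksson, Ronan Zhang, Gretchen Usman. The first manager that appears in both chains is Ronan Zhang.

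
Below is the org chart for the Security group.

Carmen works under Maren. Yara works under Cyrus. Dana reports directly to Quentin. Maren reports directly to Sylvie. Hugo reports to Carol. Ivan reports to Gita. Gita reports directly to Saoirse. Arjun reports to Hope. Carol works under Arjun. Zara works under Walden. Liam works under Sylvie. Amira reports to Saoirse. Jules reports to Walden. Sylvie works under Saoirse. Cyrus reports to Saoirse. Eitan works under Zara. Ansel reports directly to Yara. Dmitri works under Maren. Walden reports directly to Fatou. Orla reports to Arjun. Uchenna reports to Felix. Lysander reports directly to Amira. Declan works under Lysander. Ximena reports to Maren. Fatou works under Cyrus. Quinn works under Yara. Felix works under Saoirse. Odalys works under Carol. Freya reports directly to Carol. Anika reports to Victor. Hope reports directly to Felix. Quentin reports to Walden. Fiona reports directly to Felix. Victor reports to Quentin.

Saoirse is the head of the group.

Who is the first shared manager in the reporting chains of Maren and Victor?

Maren's chain of managers is Sylvie, Saoirse. Victor's chain of managers is Quentin, Walden, Fatou, Cyrus, Saoirse. The first manager that appears in both chains is Saoirse.

Saoirse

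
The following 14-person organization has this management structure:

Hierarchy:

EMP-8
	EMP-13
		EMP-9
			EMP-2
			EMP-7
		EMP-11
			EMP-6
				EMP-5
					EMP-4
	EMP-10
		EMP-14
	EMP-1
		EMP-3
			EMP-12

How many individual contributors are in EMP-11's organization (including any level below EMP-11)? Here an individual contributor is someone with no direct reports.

The only person in EMP-11's organization with no one reporting to them is EMP-4. That is 1.

1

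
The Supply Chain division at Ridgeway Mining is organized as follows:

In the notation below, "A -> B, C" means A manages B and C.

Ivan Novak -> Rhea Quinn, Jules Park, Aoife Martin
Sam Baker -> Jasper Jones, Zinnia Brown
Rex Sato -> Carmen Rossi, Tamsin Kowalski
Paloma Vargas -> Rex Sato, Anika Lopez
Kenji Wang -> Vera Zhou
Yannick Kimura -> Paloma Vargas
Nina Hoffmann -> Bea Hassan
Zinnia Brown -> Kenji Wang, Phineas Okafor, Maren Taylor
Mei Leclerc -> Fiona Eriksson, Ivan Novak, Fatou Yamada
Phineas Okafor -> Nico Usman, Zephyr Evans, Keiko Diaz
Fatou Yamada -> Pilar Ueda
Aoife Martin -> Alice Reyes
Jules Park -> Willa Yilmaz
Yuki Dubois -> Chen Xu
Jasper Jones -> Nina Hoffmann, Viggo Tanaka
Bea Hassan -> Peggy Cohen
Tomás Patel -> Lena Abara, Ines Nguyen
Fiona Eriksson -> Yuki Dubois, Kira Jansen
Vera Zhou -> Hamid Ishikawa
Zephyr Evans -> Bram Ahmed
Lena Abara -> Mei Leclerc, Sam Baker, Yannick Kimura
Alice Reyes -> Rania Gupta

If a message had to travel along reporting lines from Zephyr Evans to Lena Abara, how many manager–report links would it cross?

4

Zephyr Evans is in Lena Abara's organization: the chain from Zephyr Evans up to Lena Abara is Zephyr Evans → Phineas Okafor → Zinnia Brown → Sam Baker → Lena Abara, which is 4 links.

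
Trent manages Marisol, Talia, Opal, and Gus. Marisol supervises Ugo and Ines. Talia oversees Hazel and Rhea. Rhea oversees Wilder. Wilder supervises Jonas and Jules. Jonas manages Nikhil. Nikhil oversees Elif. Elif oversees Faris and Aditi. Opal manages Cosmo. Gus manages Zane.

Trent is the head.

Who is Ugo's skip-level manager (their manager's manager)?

Ugo reports to Marisol, and Marisol reports to Trent. So Ugo's skip-level manager is Trent.

Trent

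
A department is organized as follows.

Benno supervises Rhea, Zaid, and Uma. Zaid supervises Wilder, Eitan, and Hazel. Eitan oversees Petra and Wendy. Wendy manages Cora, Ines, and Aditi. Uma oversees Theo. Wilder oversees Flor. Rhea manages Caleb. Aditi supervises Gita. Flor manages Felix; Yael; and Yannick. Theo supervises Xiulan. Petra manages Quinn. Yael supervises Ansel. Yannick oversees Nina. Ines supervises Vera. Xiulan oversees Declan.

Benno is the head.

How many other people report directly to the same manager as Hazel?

2

Hazel reports to Zaid. Zaid's other direct reports are Eitan, Wilder — 2 peers.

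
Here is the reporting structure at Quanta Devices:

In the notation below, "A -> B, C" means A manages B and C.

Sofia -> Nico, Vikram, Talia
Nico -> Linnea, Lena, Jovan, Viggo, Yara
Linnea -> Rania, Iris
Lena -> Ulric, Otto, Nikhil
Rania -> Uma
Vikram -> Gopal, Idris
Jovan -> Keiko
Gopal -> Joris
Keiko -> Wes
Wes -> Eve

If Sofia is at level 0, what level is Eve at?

5

Chain from Eve up to Sofia: Eve → Wes → Keiko → Jovan → Nico → Sofia. That is 5 steps up, so Eve is 5 levels below Sofia.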